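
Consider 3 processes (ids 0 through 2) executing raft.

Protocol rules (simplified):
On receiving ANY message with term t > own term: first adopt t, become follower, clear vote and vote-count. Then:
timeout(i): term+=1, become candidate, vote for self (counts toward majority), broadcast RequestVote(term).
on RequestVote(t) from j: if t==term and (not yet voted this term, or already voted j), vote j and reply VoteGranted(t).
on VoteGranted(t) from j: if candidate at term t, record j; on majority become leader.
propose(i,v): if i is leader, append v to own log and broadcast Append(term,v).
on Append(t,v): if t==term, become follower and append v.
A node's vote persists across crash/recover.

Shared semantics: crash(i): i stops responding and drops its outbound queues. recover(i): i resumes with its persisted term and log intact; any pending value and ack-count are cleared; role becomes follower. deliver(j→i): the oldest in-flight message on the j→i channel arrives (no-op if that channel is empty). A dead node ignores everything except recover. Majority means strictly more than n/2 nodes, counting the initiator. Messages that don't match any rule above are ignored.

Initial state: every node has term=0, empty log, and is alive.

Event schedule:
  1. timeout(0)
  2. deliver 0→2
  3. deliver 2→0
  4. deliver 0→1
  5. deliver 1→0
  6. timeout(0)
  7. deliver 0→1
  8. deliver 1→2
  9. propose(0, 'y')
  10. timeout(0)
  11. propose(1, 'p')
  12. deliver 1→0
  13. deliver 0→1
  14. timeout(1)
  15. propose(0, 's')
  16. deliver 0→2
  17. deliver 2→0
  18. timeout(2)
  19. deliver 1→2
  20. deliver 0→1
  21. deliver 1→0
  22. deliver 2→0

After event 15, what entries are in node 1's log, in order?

step 1 timeout(0): 0={cand,t=1,log=-}
step 2 deliver 0→2: 2={foll,t=1,log=-}
step 3 deliver 2→0: 0={lead,t=1,log=-}
step 4 deliver 0→1: 1={foll,t=1,log=-}
step 5 deliver 1→0: —
step 6 timeout(0): 0={cand,t=2,log=-}
step 7 deliver 0→1: 1={foll,t=2,log=-}
step 8 deliver 1→2: —
step 9 propose(0,'y'): —
step 10 timeout(0): 0={cand,t=3,log=-}
step 11 propose(1,'p'): —
step 12 deliver 1→0: —
step 13 deliver 0→1: 1={foll,t=3,log=-}
step 14 timeout(1): 1={cand,t=4,log=-}
step 15 propose(0,'s'): —

empty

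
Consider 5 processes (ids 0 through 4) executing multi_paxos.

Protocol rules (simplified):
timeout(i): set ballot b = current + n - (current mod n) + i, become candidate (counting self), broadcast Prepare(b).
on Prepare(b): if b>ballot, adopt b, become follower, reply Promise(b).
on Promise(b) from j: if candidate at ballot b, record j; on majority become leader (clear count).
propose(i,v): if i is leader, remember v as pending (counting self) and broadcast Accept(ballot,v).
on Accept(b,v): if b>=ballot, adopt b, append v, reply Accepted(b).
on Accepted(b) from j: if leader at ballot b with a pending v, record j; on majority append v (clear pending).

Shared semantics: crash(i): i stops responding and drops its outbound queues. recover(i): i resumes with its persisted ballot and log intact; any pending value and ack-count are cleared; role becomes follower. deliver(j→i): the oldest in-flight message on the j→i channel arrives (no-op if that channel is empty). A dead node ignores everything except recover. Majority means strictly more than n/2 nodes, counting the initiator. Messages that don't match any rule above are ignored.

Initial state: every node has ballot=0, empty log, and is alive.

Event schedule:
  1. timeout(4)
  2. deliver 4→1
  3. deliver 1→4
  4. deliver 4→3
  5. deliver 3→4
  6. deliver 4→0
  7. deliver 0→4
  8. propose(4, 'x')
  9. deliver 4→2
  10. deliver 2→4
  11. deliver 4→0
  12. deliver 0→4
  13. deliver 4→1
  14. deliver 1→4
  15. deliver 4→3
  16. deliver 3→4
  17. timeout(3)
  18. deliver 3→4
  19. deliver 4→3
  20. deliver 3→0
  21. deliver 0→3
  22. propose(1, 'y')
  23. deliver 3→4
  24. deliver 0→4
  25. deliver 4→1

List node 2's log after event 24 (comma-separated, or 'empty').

empty

after 1 — timeout(4): n4:cand/b9/[-]
after 2 — deliver 4→1: n1:foll/b9/[-]
after 3 — deliver 1→4: ·
after 4 — deliver 4→3: n3:foll/b9/[-]
after 5 — deliver 3→4: n4:lead/b9/[-]
after 6 — deliver 4→0: n0:foll/b9/[-]
after 7 — deliver 0→4: ·
after 8 — propose(4,'x'): ·
after 9 — deliver 4→2: n2:foll/b9/[-]
after 10 — deliver 2→4: ·
after 11 — deliver 4→0: n0:foll/b9/[x]
after 12 — deliver 0→4: ·
after 13 — deliver 4→1: n1:foll/b9/[x]
after 14 — deliver 1→4: n4:lead/b9/[x]
after 15 — deliver 4→3: n3:foll/b9/[x]
after 16 — deliver 3→4: ·
after 17 — timeout(3): n3:cand/b13/[x]
after 18 — deliver 3→4: n4:foll/b13/[x]
after 19 — deliver 4→3: ·
after 20 — deliver 3→0: n0:foll/b13/[x]
after 21 — deliver 0→3: n3:lead/b13/[x]
after 22 — propose(1,'y'): ·
after 23 — deliver 3→4: ·
after 24 — deliver 0→4: ·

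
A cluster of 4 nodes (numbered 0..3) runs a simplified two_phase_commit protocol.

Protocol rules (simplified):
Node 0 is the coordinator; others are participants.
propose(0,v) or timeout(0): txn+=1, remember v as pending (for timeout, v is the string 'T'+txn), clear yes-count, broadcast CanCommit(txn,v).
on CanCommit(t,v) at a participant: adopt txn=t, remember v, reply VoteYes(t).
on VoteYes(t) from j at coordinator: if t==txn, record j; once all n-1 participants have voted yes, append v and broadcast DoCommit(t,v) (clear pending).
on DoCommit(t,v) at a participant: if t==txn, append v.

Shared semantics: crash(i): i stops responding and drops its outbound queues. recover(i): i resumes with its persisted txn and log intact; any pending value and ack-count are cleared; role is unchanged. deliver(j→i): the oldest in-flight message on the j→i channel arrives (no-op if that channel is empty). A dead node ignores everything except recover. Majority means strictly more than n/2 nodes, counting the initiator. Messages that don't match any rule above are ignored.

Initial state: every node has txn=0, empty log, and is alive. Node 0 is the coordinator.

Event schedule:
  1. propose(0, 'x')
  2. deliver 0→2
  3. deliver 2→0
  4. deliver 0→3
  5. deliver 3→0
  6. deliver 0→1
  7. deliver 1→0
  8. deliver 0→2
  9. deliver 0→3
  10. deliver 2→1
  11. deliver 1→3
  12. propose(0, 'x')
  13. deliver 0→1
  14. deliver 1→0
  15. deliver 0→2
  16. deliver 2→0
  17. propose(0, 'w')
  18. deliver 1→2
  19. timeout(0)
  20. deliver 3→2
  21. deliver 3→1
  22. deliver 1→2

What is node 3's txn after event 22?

1

after 1 — propose(0,'x'): n0:coor/t1/[-]
after 2 — deliver 0→2: n2:part/t1/[-]
after 3 — deliver 2→0: ·
after 4 — deliver 0→3: n3:part/t1/[-]
after 5 — deliver 3→0: ·
after 6 — deliver 0→1: n1:part/t1/[-]
after 7 — deliver 1→0: n0:coor/t1/[x]
after 8 — deliver 0→2: n2:part/t1/[x]
after 9 — deliver 0→3: n3:part/t1/[x]
after 10 — deliver 2→1: ·
after 11 — deliver 1→3: ·
after 12 — propose(0,'x'): n0:coor/t2/[x]
after 13 — deliver 0→1: n1:part/t1/[x]
after 14 — deliver 1→0: ·
after 15 — deliver 0→2: n2:part/t2/[x]
after 16 — deliver 2→0: ·
after 17 — propose(0,'w'): n0:coor/t3/[x]
after 18 — deliver 1→2: ·
after 19 — timeout(0): n0:coor/t4/[x]
after 20 — deliver 3→2: ·
after 21 — deliver 3→1: ·
after 22 — deliver 1→2: ·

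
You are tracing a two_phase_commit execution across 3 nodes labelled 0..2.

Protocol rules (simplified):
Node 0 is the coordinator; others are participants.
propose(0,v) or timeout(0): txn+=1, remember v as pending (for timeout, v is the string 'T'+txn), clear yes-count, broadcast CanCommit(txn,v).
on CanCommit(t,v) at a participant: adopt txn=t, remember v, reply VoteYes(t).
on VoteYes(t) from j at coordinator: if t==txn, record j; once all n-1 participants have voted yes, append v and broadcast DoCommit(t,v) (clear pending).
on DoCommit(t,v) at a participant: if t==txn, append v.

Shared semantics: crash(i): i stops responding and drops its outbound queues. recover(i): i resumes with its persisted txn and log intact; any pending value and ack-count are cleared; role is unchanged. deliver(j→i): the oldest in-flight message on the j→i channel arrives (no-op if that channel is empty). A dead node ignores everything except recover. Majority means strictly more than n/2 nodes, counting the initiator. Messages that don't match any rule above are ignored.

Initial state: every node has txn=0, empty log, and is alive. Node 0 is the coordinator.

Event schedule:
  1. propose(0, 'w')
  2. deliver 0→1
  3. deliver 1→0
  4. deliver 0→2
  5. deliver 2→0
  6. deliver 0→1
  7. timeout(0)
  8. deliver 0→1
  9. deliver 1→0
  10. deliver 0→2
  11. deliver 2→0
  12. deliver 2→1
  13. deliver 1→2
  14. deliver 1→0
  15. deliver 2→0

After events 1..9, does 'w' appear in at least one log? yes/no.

after 1 — propose(0,'w'): n0:coor/t1/[-]
after 2 — deliver 0→1: n1:part/t1/[-]
after 3 — deliver 1→0: ·
after 4 — deliver 0→2: n2:part/t1/[-]
after 5 — deliver 2→0: n0:coor/t1/[w]
after 6 — deliver 0→1: n1:part/t1/[w]
after 7 — timeout(0): n0:coor/t2/[w]
after 8 — deliver 0→1: n1:part/t2/[w]
after 9 — deliver 1→0: ·

yes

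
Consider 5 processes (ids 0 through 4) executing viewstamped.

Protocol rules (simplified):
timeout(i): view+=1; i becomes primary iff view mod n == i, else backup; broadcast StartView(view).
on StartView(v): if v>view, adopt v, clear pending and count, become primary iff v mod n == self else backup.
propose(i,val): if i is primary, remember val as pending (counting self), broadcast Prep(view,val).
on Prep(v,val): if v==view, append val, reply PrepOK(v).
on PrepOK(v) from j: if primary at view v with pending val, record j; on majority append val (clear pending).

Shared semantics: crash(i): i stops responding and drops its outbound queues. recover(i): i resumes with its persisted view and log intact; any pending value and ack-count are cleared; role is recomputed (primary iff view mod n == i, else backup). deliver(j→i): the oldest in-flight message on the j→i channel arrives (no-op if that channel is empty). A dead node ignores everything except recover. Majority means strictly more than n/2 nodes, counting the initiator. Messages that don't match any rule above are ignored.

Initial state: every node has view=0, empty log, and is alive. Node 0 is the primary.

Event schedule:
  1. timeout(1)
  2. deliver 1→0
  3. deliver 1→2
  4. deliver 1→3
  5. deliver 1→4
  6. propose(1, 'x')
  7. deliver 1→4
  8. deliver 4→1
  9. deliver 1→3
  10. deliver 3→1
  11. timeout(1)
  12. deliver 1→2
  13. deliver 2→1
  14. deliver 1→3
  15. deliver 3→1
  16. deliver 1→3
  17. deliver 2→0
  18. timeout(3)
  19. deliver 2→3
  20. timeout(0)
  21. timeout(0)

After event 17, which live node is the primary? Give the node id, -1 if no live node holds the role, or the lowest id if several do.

step 1 timeout(1): 1={prim,v=1,log=-}
step 2 deliver 1→0: 0={back,v=1,log=-}
step 3 deliver 1→2: 2={back,v=1,log=-}
step 4 deliver 1→3: 3={back,v=1,log=-}
step 5 deliver 1→4: 4={back,v=1,log=-}
step 6 propose(1,'x'): —
step 7 deliver 1→4: 4={back,v=1,log=x}
step 8 deliver 4→1: —
step 9 deliver 1→3: 3={back,v=1,log=x}
step 10 deliver 3→1: 1={prim,v=1,log=x}
step 11 timeout(1): 1={back,v=2,log=x}
step 12 deliver 1→2: 2={back,v=1,log=x}
step 13 deliver 2→1: —
step 14 deliver 1→3: 3={back,v=2,log=x}
step 15 deliver 3→1: —
step 16 deliver 1→3: —
step 17 deliver 2→0: —

-1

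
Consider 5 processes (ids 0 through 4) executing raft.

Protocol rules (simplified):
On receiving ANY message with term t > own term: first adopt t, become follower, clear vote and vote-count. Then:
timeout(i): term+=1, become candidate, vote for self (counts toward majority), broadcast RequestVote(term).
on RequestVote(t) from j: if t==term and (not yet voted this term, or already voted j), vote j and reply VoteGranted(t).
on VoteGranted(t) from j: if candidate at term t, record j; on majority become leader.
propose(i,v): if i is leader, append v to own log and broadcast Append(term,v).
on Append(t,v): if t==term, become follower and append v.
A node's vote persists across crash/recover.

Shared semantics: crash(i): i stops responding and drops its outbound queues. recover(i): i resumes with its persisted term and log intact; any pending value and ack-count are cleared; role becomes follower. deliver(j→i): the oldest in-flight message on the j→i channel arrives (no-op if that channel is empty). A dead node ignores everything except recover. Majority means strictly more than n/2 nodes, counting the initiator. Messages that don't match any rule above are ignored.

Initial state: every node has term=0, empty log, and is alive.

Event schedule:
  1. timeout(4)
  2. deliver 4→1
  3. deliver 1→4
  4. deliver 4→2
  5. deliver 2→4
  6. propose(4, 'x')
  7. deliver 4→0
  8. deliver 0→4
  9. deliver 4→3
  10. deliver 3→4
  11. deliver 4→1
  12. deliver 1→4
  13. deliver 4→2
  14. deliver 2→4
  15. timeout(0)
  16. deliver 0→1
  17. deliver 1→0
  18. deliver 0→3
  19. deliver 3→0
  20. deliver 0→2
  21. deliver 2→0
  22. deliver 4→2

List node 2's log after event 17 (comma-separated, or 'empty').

after 1 — timeout(4): n4:cand/t1/[-]
after 2 — deliver 4→1: n1:foll/t1/[-]
after 3 — deliver 1→4: ·
after 4 — deliver 4→2: n2:foll/t1/[-]
after 5 — deliver 2→4: n4:lead/t1/[-]
after 6 — propose(4,'x'): n4:lead/t1/[x]
after 7 — deliver 4→0: n0:foll/t1/[-]
after 8 — deliver 0→4: ·
after 9 — deliver 4→3: n3:foll/t1/[-]
after 10 — deliver 3→4: ·
after 11 — deliver 4→1: n1:foll/t1/[x]
after 12 — deliver 1→4: ·
after 13 — deliver 4→2: n2:foll/t1/[x]
after 14 — deliver 2→4: ·
after 15 — timeout(0): n0:cand/t2/[-]
after 16 — deliver 0→1: n1:foll/t2/[x]
after 17 — deliver 1→0: ·

x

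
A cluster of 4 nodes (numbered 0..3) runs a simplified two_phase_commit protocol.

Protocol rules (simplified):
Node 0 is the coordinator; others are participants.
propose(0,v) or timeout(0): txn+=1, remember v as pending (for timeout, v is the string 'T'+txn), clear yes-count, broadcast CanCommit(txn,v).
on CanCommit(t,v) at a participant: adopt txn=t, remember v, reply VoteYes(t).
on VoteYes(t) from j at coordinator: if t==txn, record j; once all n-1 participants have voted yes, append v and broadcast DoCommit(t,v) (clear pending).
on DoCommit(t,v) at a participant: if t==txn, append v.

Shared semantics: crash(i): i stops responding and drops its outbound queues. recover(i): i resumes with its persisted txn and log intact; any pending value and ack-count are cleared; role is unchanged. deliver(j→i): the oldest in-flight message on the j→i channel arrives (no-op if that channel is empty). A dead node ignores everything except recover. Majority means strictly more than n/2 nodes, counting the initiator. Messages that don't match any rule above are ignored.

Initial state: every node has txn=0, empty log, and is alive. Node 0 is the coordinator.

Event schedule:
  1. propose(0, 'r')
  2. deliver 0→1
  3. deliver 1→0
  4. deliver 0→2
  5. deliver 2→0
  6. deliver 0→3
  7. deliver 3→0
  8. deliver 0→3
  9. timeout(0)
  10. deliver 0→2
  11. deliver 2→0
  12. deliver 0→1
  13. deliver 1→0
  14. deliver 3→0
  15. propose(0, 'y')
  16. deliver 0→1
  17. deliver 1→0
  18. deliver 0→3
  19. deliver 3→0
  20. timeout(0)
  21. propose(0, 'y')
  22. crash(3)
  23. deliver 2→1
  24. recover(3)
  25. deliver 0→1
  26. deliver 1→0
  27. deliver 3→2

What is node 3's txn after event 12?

after 1 — propose(0,'r'): n0:coor/t1/[-]
after 2 — deliver 0→1: n1:part/t1/[-]
after 3 — deliver 1→0: ·
after 4 — deliver 0→2: n2:part/t1/[-]
after 5 — deliver 2→0: ·
after 6 — deliver 0→3: n3:part/t1/[-]
after 7 — deliver 3→0: n0:coor/t1/[r]
after 8 — deliver 0→3: n3:part/t1/[r]
after 9 — timeout(0): n0:coor/t2/[r]
after 10 — deliver 0→2: n2:part/t1/[r]
after 11 — deliver 2→0: ·
after 12 — deliver 0→1: n1:part/t1/[r]

1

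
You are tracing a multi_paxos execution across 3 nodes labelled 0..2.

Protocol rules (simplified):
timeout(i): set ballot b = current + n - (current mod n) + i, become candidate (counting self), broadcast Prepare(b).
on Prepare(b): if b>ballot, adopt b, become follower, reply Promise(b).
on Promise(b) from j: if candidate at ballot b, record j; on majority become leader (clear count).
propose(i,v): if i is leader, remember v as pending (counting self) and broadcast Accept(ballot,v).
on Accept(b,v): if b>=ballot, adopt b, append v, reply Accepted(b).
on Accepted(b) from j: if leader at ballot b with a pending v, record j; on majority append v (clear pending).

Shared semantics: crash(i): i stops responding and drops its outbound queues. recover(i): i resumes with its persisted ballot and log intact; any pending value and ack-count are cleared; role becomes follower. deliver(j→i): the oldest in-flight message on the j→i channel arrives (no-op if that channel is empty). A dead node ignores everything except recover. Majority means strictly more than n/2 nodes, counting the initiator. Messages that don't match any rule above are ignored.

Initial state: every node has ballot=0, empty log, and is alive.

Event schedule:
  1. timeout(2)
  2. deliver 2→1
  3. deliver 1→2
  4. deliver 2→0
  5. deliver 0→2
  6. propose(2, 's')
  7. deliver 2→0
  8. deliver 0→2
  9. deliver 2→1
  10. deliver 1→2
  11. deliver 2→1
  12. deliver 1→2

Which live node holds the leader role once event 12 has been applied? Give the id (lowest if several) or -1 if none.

2

e1 timeout(2): 2[cand,b=5,-]
e2 deliver 2→1: 1[foll,b=5,-]
e3 deliver 1→2: 2[lead,b=5,-]
e4 deliver 2→0: 0[foll,b=5,-]
e5 deliver 0→2: ·
e6 propose(2,'s'): ·
e7 deliver 2→0: 0[foll,b=5,s]
e8 deliver 0→2: 2[lead,b=5,s]
e9 deliver 2→1: 1[foll,b=5,s]
e10 deliver 1→2: ·
e11 deliver 2→1: ·
e12 deliver 1→2: ·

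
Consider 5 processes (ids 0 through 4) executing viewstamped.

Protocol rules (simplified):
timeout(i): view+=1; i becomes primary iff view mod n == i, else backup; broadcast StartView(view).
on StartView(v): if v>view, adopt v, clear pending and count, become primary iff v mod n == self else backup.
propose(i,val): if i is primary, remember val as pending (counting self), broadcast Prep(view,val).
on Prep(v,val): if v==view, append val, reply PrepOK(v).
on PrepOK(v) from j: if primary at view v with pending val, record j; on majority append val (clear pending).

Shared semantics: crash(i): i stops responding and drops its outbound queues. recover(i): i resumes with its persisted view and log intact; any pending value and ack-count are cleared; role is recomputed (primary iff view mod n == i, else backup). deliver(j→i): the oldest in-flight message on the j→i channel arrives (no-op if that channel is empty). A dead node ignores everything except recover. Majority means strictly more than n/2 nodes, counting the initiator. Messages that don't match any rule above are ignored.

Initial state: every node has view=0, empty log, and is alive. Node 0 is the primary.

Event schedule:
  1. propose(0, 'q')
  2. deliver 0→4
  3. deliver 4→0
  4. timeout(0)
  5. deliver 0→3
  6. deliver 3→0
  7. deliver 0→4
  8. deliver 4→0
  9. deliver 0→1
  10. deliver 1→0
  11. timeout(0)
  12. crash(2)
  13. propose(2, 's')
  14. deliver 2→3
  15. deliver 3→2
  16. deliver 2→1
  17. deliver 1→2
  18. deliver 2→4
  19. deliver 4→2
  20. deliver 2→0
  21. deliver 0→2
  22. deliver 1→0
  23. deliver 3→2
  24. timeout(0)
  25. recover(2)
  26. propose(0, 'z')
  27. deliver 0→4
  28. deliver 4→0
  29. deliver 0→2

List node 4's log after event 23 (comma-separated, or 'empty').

after 1 — propose(0,'q'): ·
after 2 — deliver 0→4: n4:back/v0/[q]
after 3 — deliver 4→0: ·
after 4 — timeout(0): n0:back/v1/[-]
after 5 — deliver 0→3: n3:back/v0/[q]
after 6 — deliver 3→0: ·
after 7 — deliver 0→4: n4:back/v1/[q]
after 8 — deliver 4→0: ·
after 9 — deliver 0→1: n1:back/v0/[q]
after 10 — deliver 1→0: ·
after 11 — timeout(0): n0:back/v2/[-]
after 12 — crash(2): n2:✗back/v0/[-]
after 13 — propose(2,'s'): ·
after 14 — deliver 2→3: ·
after 15 — deliver 3→2: ·
after 16 — deliver 2→1: ·
after 17 — deliver 1→2: ·
after 18 — deliver 2→4: ·
after 19 — deliver 4→2: ·
after 20 — deliver 2→0: ·
after 21 — deliver 0→2: ·
after 22 — deliver 1→0: ·
after 23 — deliver 3→2: ·

q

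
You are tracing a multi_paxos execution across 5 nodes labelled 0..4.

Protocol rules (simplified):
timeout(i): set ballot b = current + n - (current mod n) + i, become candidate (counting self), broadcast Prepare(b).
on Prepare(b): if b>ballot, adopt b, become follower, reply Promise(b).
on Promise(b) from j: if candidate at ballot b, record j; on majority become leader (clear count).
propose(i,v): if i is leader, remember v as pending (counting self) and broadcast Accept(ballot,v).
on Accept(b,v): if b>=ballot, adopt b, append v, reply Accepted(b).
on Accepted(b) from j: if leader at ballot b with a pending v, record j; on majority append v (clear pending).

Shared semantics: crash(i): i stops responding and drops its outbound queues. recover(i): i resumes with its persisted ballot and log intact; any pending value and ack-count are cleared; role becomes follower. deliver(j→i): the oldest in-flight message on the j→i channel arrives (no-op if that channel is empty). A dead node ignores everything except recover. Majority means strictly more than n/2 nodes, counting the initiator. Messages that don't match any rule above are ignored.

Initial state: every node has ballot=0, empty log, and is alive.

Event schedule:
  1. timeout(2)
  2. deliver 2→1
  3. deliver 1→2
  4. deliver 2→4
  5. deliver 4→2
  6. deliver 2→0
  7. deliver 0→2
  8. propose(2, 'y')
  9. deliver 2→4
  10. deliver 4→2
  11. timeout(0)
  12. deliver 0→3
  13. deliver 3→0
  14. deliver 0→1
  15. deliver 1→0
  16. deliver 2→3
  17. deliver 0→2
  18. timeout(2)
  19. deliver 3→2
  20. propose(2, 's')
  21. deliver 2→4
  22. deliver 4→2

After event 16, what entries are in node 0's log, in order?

[1] timeout(2) → N2(cand b7 [-])
[2] deliver 2→1 → N1(foll b7 [-])
[3] deliver 1→2 → ∅
[4] deliver 2→4 → N4(foll b7 [-])
[5] deliver 4→2 → N2(lead b7 [-])
[6] deliver 2→0 → N0(foll b7 [-])
[7] deliver 0→2 → ∅
[8] propose(2,'y') → ∅
[9] deliver 2→4 → N4(foll b7 [y])
[10] deliver 4→2 → ∅
[11] timeout(0) → N0(cand b10 [-])
[12] deliver 0→3 → N3(foll b10 [-])
[13] deliver 3→0 → ∅
[14] deliver 0→1 → N1(foll b10 [-])
[15] deliver 1→0 → N0(lead b10 [-])
[16] deliver 2→3 → ∅

empty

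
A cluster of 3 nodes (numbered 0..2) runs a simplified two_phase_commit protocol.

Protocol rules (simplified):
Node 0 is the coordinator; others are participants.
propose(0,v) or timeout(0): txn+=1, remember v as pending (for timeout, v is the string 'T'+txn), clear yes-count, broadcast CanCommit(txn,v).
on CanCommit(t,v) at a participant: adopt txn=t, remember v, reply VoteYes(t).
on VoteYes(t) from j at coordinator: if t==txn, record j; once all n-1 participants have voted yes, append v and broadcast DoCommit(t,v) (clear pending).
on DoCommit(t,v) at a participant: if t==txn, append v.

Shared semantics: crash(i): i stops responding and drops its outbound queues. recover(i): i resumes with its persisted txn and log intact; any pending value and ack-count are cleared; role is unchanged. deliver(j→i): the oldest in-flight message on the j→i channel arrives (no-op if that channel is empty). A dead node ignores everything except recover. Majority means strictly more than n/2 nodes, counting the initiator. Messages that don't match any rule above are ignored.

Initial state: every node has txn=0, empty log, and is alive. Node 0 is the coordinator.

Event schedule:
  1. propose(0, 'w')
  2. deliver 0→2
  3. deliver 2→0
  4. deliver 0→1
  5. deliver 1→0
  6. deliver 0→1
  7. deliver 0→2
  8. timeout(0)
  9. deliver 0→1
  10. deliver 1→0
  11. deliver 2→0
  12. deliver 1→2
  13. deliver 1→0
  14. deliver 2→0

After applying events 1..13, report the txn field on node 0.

2

e1 propose(0,'w'): 0[coor,t=1,-]
e2 deliver 0→2: 2[part,t=1,-]
e3 deliver 2→0: ·
e4 deliver 0→1: 1[part,t=1,-]
e5 deliver 1→0: 0[coor,t=1,w]
e6 deliver 0→1: 1[part,t=1,w]
e7 deliver 0→2: 2[part,t=1,w]
e8 timeout(0): 0[coor,t=2,w]
e9 deliver 0→1: 1[part,t=2,w]
e10 deliver 1→0: ·
e11 deliver 2→0: ·
e12 deliver 1→2: ·
e13 deliver 1→0: ·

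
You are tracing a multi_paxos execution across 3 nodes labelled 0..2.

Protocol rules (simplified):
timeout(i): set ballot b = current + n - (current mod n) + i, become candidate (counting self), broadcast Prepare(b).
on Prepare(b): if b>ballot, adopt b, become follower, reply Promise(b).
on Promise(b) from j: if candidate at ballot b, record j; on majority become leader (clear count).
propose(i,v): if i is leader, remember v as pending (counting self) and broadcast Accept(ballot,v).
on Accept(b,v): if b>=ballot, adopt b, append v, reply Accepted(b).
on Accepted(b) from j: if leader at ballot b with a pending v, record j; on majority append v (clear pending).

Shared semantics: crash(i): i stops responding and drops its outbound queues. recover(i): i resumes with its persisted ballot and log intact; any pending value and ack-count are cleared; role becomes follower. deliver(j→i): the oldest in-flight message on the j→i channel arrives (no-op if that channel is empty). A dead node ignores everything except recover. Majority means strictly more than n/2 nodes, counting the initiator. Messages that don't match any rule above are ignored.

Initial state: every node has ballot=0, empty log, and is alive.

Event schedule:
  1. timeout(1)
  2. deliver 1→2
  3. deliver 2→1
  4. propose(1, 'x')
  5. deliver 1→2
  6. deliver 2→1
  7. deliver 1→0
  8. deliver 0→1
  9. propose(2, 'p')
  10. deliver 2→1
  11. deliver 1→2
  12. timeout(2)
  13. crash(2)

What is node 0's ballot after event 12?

4

[1] timeout(1) → N1(cand b4 [-])
[2] deliver 1→2 → N2(foll b4 [-])
[3] deliver 2→1 → N1(lead b4 [-])
[4] propose(1,'x') → ∅
[5] deliver 1→2 → N2(foll b4 [x])
[6] deliver 2→1 → N1(lead b4 [x])
[7] deliver 1→0 → N0(foll b4 [-])
[8] deliver 0→1 → ∅
[9] propose(2,'p') → ∅
[10] deliver 2→1 → ∅
[11] deliver 1→2 → ∅
[12] timeout(2) → N2(cand b8 [x])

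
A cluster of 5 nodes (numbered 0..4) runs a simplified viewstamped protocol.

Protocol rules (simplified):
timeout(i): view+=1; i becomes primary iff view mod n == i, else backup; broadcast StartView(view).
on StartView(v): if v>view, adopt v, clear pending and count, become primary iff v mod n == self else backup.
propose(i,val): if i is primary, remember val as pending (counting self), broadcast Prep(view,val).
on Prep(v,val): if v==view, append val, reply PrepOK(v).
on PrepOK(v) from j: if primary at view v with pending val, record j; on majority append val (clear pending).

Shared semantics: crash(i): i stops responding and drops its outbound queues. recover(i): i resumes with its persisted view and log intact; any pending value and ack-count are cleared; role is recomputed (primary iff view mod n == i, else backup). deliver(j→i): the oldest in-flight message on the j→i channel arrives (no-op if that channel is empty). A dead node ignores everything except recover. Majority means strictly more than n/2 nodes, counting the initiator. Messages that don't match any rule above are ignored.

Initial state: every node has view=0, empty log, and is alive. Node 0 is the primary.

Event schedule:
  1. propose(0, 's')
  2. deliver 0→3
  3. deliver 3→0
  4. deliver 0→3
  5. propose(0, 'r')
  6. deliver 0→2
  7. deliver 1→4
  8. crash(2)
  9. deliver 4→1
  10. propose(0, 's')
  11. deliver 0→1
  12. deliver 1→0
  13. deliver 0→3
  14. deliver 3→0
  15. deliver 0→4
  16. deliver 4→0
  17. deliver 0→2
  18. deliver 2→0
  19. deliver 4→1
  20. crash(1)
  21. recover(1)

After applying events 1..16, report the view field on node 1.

step 1 propose(0,'s'): —
step 2 deliver 0→3: 3={back,v=0,log=s}
step 3 deliver 3→0: —
step 4 deliver 0→3: —
step 5 propose(0,'r'): —
step 6 deliver 0→2: 2={back,v=0,log=s}
step 7 deliver 1→4: —
step 8 crash(2): 2={✗back,v=0,log=s}
step 9 deliver 4→1: —
step 10 propose(0,'s'): —
step 11 deliver 0→1: 1={back,v=0,log=s}
step 12 deliver 1→0: —
step 13 deliver 0→3: 3={back,v=0,log=s,r}
step 14 deliver 3→0: 0={prim,v=0,log=s}
step 15 deliver 0→4: 4={back,v=0,log=s}
step 16 deliver 4→0: —

0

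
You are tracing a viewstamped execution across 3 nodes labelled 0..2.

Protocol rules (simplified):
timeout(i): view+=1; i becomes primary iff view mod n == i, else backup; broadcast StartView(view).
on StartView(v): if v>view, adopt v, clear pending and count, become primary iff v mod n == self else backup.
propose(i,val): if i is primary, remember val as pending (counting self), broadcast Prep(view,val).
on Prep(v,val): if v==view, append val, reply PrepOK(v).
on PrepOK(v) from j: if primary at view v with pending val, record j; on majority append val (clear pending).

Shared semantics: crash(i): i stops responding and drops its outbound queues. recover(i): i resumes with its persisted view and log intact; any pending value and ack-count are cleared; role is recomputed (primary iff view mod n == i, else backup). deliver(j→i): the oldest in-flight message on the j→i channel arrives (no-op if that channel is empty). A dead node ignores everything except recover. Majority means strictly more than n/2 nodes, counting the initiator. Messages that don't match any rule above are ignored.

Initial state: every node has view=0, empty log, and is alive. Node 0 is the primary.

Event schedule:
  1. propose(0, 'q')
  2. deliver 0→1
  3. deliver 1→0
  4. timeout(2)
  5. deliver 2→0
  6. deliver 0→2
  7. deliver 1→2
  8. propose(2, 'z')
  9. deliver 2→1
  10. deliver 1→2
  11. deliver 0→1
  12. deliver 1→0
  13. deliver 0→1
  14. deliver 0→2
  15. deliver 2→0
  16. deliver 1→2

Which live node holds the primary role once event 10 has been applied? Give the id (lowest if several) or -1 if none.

1

1. propose(0,'q'):  nop
2. deliver 0→1:  <1:back v0 q>
3. deliver 1→0:  <0:prim v0 q>
4. timeout(2):  <2:back v1 ->
5. deliver 2→0:  <0:back v1 q>
6. deliver 0→2:  nop
7. deliver 1→2:  nop
8. propose(2,'z'):  nop
9. deliver 2→1:  <1:prim v1 q>
10. deliver 1→2:  nop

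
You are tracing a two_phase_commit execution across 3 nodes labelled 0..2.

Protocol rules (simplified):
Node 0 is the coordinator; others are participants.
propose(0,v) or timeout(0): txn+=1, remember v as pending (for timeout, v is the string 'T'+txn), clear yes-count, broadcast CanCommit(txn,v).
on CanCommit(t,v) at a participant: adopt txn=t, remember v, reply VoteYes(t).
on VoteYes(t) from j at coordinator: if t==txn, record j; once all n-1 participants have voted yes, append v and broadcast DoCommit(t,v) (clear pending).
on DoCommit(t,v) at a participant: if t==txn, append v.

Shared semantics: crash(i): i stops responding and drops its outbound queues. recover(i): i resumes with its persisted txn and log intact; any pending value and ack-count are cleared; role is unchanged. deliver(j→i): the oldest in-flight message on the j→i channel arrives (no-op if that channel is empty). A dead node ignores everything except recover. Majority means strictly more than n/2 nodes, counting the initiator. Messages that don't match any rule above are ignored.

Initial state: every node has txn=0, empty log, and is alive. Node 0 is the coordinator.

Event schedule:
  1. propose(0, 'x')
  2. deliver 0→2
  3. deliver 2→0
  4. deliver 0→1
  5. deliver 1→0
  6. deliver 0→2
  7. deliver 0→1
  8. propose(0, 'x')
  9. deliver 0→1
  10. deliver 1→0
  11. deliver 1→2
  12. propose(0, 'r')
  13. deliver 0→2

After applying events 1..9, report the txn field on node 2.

1

[1] propose(0,'x') → N0(coor t1 [-])
[2] deliver 0→2 → N2(part t1 [-])
[3] deliver 2→0 → ∅
[4] deliver 0→1 → N1(part t1 [-])
[5] deliver 1→0 → N0(coor t1 [x])
[6] deliver 0→2 → N2(part t1 [x])
[7] deliver 0→1 → N1(part t1 [x])
[8] propose(0,'x') → N0(coor t2 [x])
[9] deliver 0→1 → N1(part t2 [x])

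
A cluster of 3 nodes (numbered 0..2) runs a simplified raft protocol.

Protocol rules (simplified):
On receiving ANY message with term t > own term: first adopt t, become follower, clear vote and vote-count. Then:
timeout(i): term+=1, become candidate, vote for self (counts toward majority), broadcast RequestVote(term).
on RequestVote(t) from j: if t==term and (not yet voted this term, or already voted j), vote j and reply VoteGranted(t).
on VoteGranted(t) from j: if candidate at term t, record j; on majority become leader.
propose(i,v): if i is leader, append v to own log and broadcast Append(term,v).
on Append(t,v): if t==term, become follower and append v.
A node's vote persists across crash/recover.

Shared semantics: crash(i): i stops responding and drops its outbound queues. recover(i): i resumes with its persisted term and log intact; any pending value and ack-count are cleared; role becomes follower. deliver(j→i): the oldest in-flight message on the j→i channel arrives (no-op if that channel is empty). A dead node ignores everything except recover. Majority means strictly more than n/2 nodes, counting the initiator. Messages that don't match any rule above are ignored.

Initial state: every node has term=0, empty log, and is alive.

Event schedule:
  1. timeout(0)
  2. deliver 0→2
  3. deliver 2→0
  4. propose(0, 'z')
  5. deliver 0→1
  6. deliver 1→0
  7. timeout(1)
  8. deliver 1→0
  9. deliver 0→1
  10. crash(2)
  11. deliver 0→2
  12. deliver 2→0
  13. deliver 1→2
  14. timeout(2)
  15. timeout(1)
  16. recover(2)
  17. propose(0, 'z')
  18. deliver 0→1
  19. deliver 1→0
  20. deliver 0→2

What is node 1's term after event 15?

e1 timeout(0): 0[cand,t=1,-]
e2 deliver 0→2: 2[foll,t=1,-]
e3 deliver 2→0: 0[lead,t=1,-]
e4 propose(0,'z'): 0[lead,t=1,z]
e5 deliver 0→1: 1[foll,t=1,-]
e6 deliver 1→0: ·
e7 timeout(1): 1[cand,t=2,-]
e8 deliver 1→0: 0[foll,t=2,z]
e9 deliver 0→1: ·
e10 crash(2): 2[✗foll,t=1,-]
e11 deliver 0→2: ·
e12 deliver 2→0: ·
e13 deliver 1→2: ·
e14 timeout(2): ·
e15 timeout(1): 1[cand,t=3,-]

3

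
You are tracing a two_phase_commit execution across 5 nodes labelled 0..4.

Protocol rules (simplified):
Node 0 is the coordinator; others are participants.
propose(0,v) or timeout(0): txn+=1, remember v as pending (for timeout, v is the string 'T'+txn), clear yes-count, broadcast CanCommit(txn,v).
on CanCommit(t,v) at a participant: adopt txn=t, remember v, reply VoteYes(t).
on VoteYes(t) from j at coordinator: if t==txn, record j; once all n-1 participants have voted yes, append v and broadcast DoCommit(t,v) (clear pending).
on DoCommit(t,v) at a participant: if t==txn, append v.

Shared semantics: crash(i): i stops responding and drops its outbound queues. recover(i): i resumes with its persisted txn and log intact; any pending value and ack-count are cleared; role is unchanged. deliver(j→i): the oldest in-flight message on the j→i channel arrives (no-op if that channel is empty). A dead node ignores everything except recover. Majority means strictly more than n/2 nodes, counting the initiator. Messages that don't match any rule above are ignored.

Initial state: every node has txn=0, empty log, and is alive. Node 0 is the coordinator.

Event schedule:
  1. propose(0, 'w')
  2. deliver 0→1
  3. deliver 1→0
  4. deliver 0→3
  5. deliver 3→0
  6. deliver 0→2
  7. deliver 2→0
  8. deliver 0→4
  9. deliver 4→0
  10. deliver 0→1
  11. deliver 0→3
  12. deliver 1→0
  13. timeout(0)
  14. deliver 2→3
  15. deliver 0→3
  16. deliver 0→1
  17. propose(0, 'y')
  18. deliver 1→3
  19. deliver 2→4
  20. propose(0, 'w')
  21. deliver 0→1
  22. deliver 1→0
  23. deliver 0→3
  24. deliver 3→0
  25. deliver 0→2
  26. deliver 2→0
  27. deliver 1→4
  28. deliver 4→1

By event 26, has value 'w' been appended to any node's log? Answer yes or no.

after 1 — propose(0,'w'): n0:coor/t1/[-]
after 2 — deliver 0→1: n1:part/t1/[-]
after 3 — deliver 1→0: ·
after 4 — deliver 0→3: n3:part/t1/[-]
after 5 — deliver 3→0: ·
after 6 — deliver 0→2: n2:part/t1/[-]
after 7 — deliver 2→0: ·
after 8 — deliver 0→4: n4:part/t1/[-]
after 9 — deliver 4→0: n0:coor/t1/[w]
after 10 — deliver 0→1: n1:part/t1/[w]
after 11 — deliver 0→3: n3:part/t1/[w]
after 12 — deliver 1→0: ·
after 13 — timeout(0): n0:coor/t2/[w]
after 14 — deliver 2→3: ·
after 15 — deliver 0→3: n3:part/t2/[w]
after 16 — deliver 0→1: n1:part/t2/[w]
after 17 — propose(0,'y'): n0:coor/t3/[w]
after 18 — deliver 1→3: ·
after 19 — deliver 2→4: ·
after 20 — propose(0,'w'): n0:coor/t4/[w]
after 21 — deliver 0→1: n1:part/t3/[w]
after 22 — deliver 1→0: ·
after 23 — deliver 0→3: n3:part/t3/[w]
after 24 — deliver 3→0: ·
after 25 — deliver 0→2: n2:part/t1/[w]
after 26 — deliver 2→0: ·

yes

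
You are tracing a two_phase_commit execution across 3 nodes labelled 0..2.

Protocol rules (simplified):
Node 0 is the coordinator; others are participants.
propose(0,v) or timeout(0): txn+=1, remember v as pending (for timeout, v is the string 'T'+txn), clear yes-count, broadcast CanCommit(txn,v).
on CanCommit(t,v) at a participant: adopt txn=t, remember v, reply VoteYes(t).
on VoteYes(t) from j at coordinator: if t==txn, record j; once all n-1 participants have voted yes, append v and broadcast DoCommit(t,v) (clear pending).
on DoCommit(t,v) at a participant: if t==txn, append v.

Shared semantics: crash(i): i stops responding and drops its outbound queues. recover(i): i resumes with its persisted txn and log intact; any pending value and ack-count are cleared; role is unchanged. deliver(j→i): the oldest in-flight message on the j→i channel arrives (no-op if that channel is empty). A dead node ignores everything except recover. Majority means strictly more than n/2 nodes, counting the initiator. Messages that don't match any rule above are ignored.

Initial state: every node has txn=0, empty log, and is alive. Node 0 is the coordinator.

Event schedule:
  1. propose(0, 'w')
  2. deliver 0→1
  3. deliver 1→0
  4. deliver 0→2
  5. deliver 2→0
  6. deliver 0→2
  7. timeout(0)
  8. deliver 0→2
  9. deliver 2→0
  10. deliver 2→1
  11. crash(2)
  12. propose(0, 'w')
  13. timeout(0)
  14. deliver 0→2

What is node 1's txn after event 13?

1. propose(0,'w'):  <0:coor t1 ->
2. deliver 0→1:  <1:part t1 ->
3. deliver 1→0:  nop
4. deliver 0→2:  <2:part t1 ->
5. deliver 2→0:  <0:coor t1 w>
6. deliver 0→2:  <2:part t1 w>
7. timeout(0):  <0:coor t2 w>
8. deliver 0→2:  <2:part t2 w>
9. deliver 2→0:  nop
10. deliver 2→1:  nop
11. crash(2):  <2:✗part t2 w>
12. propose(0,'w'):  <0:coor t3 w>
13. timeout(0):  <0:coor t4 w>

1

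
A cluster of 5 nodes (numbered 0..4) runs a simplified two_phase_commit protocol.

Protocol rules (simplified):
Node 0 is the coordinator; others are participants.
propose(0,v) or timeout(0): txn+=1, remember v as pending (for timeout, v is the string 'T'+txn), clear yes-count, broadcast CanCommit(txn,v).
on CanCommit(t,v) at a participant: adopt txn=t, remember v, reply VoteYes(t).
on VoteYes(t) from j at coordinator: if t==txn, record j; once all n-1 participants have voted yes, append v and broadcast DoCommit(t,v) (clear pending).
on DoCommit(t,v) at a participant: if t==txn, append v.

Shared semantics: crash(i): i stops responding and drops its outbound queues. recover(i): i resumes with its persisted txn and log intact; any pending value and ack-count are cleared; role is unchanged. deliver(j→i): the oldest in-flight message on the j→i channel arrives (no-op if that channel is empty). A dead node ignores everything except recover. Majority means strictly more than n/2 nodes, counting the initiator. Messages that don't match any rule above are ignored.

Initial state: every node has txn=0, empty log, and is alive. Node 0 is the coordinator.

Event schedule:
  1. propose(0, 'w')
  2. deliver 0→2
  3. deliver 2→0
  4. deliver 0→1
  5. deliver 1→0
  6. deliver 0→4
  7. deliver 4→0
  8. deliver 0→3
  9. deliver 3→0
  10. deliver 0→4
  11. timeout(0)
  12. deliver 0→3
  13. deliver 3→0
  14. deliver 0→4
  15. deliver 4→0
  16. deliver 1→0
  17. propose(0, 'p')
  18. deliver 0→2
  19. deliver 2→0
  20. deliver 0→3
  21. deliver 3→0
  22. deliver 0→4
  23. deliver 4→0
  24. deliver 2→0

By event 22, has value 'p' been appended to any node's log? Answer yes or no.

[1] propose(0,'w') → N0(coor t1 [-])
[2] deliver 0→2 → N2(part t1 [-])
[3] deliver 2→0 → ∅
[4] deliver 0→1 → N1(part t1 [-])
[5] deliver 1→0 → ∅
[6] deliver 0→4 → N4(part t1 [-])
[7] deliver 4→0 → ∅
[8] deliver 0→3 → N3(part t1 [-])
[9] deliver 3→0 → N0(coor t1 [w])
[10] deliver 0→4 → N4(part t1 [w])
[11] timeout(0) → N0(coor t2 [w])
[12] deliver 0→3 → N3(part t1 [w])
[13] deliver 3→0 → ∅
[14] deliver 0→4 → N4(part t2 [w])
[15] deliver 4→0 → ∅
[16] deliver 1→0 → ∅
[17] propose(0,'p') → N0(coor t3 [w])
[18] deliver 0→2 → N2(part t1 [w])
[19] deliver 2→0 → ∅
[20] deliver 0→3 → N3(part t2 [w])
[21] deliver 3→0 → ∅
[22] deliver 0→4 → N4(part t3 [w])

no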